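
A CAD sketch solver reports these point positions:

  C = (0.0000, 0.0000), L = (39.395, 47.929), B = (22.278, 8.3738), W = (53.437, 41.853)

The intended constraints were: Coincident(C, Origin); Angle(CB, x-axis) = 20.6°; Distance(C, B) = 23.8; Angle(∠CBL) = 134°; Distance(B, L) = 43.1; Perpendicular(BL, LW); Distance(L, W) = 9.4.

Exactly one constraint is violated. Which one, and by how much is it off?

Distance(L, W) = 9.4 — off by 5.90.

C = (0.00, 0.00) ✓; CB at 20.60° ✓; |CB| = 23.80 ✓; ∠CBL = 134.0° ✓; |BL| = 43.10 ✓; ∠(BL, LW) = 90.00° ✓; |LW| = 15.30 ✗.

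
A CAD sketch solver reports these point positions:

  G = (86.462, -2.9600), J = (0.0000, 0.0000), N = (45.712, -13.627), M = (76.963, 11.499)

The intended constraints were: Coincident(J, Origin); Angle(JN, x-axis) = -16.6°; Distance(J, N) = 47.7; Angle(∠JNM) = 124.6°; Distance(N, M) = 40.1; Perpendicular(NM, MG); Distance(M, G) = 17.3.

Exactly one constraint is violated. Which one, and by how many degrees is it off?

Perpendicular(NM, MG) — off by 5.50°.

J = (0.00, 0.00) ✓; JN at -16.60° ✓; |JN| = 47.70 ✓; ∠JNM = 124.6° ✓; |NM| = 40.10 ✓; ∠(NM, MG) = 95.50° ✗; |MG| = 17.30 ✓.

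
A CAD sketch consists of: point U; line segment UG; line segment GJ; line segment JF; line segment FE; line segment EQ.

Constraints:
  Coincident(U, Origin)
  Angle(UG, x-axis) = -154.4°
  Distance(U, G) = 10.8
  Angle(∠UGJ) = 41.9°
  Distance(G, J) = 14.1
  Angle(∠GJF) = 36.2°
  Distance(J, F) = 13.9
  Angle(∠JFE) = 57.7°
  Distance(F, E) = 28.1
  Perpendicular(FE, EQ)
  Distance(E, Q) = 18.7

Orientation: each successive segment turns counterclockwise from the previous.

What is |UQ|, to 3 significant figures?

30.6

U is at the origin; UG runs at -154.4° with length 10.8, so G = (-9.74, -4.67). ∠UGJ = 41.9° gives GJ at -16.3° from the x-axis; with |GJ| = 14.1, J = (3.79, -8.62). ∠GJF = 36.2° gives JF at 128° from the x-axis; with |JF| = 13.9, F = (-4.67, 2.40). ∠JFE = 57.7° gives FE at -110° from the x-axis; with |FE| = 28.1, E = (-14.4, -24.0). FE ⟂ EQ, so EQ runs at -20.2°; with |EQ| = 18.7, Q = (3.18, -30.4). Then |UQ| = |Q − U| = 30.6.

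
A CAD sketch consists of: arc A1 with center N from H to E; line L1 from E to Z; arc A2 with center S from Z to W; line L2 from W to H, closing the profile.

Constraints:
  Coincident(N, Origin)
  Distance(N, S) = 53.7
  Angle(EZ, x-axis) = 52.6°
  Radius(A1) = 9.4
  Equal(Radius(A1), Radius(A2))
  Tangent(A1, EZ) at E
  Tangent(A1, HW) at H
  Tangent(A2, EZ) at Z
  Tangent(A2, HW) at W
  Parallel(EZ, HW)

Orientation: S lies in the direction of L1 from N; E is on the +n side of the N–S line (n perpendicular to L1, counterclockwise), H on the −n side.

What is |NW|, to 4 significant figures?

54.52

Tangency of A1 to both parallel lines with radius 9.4 puts E and H at N ± 9.4·n: E = (-7.467, 5.709), H = (7.467, -5.709). Equal radii place Z and W the same way about S: Z = S + 9.4·n = (25.15, 48.37), W = S − 9.4·n = (40.08, 36.95). Then |NW| = |W − N| = 54.52.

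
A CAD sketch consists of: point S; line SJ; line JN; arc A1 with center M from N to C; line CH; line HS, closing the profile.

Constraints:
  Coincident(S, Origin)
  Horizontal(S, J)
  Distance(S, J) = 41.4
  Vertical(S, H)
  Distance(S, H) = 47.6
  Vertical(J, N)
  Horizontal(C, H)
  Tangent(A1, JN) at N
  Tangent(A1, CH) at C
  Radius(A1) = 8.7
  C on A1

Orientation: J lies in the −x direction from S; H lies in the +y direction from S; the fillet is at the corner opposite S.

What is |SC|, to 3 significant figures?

57.7

S is at the origin; SJ is horizontal with |SJ| = 41.4 and J on the −x side, so J = (-41.4, 0.00). S and H share the same x with |SH| = 47.6 and H on the +y side, so H = (0.00, 47.6). The virtual corner opposite S is at (-41.4, 47.6). The tangent condition forces MN to be normal to JN and tangency of A1 to CH means the radius MC is perpendicular to CH, with radius 8.7, so the center M sits 8.7 in from both sides at M = (-32.7, 38.9). That places the tangent points at N = (-41.4, 38.9) on JN and C = (-32.7, 47.6) on CH. Then |SC| = |C − S| = 57.7.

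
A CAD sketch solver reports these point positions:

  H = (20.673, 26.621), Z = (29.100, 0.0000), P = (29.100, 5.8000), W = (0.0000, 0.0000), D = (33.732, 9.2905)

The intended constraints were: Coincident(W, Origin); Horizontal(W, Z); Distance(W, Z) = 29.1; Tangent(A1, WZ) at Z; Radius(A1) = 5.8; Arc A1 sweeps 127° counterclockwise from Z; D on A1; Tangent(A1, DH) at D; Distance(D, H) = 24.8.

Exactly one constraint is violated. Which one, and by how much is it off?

Distance(D, H) = 24.8 — off by 3.10.

W = (0.00, 0.00) ✓; W.y = 0.00, Z.y = 0.00 ✓; |WZ| = 29.10 ✓; ∠(PZ, ZW) = 90.00° ✓; |PZ| = 5.800 ✓; bearing(P→D) − bearing(P→Z) = 127.0° ✓; |PD| = 5.800 ✓; ∠(PD, DH) = 90.00° ✓; |DH| = 21.70 ✗.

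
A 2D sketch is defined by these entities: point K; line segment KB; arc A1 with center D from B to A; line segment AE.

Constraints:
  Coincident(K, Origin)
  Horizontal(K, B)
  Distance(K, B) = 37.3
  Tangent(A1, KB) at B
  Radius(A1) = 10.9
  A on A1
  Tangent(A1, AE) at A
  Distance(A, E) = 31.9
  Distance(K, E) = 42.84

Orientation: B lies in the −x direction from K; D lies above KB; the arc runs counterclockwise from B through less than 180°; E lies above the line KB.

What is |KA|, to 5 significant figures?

27.962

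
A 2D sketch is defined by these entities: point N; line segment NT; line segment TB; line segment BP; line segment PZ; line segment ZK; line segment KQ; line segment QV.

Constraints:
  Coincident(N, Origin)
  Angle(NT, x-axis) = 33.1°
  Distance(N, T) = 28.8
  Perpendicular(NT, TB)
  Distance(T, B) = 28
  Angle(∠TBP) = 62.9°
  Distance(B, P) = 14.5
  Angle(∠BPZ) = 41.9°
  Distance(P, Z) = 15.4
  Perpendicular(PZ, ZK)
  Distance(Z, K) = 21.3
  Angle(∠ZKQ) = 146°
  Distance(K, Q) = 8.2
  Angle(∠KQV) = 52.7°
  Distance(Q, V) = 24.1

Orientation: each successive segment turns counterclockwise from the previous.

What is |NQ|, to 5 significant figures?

56.757

N is at the origin; NT runs at 33.1° with length 28.8, so T = (24.126, 15.728). NT is perpendicular to TB, so TB runs at 123.10°; with |TB| = 28.0, B = (8.8354, 39.184). ∠TBP = 62.9° gives BP at -119.80° from the x-axis; with |BP| = 14.5, P = (1.6293, 26.601). ∠BPZ = 41.9° gives PZ at 18.300° from the x-axis; with |PZ| = 15.4, Z = (16.250, 31.437). PZ is perpendicular to ZK, so ZK runs at 108.30°; with |ZK| = 21.3, K = (9.5624, 51.660). ∠ZKQ = 146.0° gives KQ at 142.30° from the x-axis; with |KQ| = 8.2, Q = (3.0744, 56.674). Then |NQ| = |Q − N| = 56.757.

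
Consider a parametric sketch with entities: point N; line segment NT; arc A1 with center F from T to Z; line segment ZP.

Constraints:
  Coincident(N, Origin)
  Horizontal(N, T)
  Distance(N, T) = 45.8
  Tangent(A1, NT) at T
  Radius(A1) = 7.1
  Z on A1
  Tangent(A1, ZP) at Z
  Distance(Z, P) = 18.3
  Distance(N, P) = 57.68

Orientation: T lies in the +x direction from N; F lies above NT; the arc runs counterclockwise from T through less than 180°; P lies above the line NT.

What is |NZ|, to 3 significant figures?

53.4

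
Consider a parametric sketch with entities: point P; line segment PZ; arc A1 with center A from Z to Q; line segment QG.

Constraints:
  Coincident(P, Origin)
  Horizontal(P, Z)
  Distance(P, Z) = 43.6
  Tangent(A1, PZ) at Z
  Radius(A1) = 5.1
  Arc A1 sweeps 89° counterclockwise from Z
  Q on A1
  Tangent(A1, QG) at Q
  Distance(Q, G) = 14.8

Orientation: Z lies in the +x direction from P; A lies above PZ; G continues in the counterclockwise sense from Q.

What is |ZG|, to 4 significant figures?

20.52

On A1, Z sits at bearing -90° from A; an 89° counterclockwise sweep puts Q at bearing -1°, so Q = A + 5.1·(cos -1°, sin -1°) = (48.70, 5.011). A1 meets QG tangentially, so AQ is at right angles to QG, so QG runs along (−sin -1°, cos -1°); with |QG| = 14.8, G = (48.96, 19.81). Then |ZG| = |G − Z| = 20.52.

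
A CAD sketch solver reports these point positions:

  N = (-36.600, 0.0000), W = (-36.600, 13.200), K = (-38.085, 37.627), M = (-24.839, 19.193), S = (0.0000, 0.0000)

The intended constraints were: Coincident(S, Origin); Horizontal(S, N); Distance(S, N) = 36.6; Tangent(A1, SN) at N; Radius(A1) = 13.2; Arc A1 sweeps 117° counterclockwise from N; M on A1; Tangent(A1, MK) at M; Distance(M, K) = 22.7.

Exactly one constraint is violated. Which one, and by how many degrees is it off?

Tangent(A1, MK) at M — off by 8.70°.

S = (0.00, 0.00) ✓; S.y = 0.00, N.y = 0.00 ✓; |SN| = 36.60 ✓; ∠(WN, NS) = 90.00° ✓; |WN| = 13.20 ✓; bearing(W→M) − bearing(W→N) = 117.0° ✓; |WM| = 13.20 ✓; ∠(WM, MK) = 81.30° ✗; |MK| = 22.70 ✓.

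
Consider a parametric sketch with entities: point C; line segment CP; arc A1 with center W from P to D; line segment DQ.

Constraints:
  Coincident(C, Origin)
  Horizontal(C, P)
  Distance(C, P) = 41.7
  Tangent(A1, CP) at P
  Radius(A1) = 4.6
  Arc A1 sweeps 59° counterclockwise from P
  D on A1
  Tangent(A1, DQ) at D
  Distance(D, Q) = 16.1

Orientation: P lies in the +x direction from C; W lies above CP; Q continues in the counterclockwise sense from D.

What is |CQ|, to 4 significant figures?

56.27

C is at the origin; C and P share the same y with |CP| = 41.7 and P on the +x side, so P = (41.70, 0.000). Tangency of A1 to CP means the radius WP is perpendicular to CP, so W = P + (0, 4.6) = (41.70, 4.600). On A1, P sits at bearing -90° from W; a 59° counterclockwise sweep puts D at bearing -31°, so D = W + 4.6·(cos -31°, sin -31°) = (45.64, 2.231). Tangency of A1 to DQ means the radius WD is perpendicular to DQ, so DQ runs along (−sin -31°, cos -31°); with |DQ| = 16.1, Q = (53.94, 16.03). Then |CQ| = |Q − C| = 56.27.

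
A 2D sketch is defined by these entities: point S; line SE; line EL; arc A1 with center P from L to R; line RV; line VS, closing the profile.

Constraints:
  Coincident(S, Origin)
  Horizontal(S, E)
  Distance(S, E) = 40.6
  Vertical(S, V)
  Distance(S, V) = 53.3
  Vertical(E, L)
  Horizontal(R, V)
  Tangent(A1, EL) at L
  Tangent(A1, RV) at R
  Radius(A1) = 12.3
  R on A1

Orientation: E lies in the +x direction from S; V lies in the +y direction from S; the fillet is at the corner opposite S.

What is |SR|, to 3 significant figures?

60.3

S is at the origin; SE is horizontal with |SE| = 40.6 and E on the +x side, so E = (40.6, 0.00). S and V share the same x with |SV| = 53.3 and V on the +y side, so V = (0.00, 53.3). The virtual corner opposite S is at (40.6, 53.3). Since A1 is tangent to EL there, PL ⟂ EL and A1 meets RV tangentially, so PR is at right angles to RV, with radius 12.3, so the center P sits 12.3 in from both sides at P = (28.3, 41.0). That places the tangent points at L = (40.6, 41.0) on EL and R = (28.3, 53.3) on RV. Then |SR| = |R − S| = 60.3.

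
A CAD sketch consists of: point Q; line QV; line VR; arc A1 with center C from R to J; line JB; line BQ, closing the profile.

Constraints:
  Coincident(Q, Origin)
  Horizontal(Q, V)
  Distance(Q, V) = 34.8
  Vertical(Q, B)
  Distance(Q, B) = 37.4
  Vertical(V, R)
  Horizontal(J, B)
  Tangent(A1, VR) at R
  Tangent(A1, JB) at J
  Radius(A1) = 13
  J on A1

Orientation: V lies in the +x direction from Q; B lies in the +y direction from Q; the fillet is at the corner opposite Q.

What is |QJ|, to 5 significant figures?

43.290

Q is at the origin; Q and V share the same y with |QV| = 34.8 and V on the +x side, so V = (34.800, 0.0000). Q and B share the same x with |QB| = 37.4 and B on the +y side, so B = (0.0000, 37.400). The virtual corner opposite Q is at (34.800, 37.400). Since A1 is tangent to VR there, CR ⟂ VR and since A1 is tangent to JB there, CJ ⟂ JB, with radius 13.0, so the center C sits 13.0 in from both sides at C = (21.800, 24.400). That places the tangent points at R = (34.800, 24.400) on VR and J = (21.800, 37.400) on JB. Then |QJ| = |J − Q| = 43.290.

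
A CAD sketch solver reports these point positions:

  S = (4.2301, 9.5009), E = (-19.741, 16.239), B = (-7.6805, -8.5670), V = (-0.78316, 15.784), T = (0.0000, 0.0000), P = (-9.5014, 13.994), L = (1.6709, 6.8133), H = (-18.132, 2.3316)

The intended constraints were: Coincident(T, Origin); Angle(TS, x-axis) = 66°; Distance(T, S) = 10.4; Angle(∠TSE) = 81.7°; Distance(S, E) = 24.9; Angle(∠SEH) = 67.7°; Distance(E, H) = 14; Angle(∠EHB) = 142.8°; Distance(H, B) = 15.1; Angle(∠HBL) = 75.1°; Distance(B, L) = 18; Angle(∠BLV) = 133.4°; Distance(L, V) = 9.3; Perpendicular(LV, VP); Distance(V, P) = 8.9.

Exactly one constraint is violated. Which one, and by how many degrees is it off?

Perpendicular(LV, VP) — off by 3.70°.

T = (0.00, 0.00) ✓; TS at 66.00° ✓; |TS| = 10.40 ✓; ∠TSE = 81.70° ✓; |SE| = 24.90 ✓; ∠SEH = 67.70° ✓; |EH| = 14.00 ✓; ∠EHB = 142.8° ✓; |HB| = 15.10 ✓; ∠HBL = 75.10° ✓; |BL| = 18.00 ✓; ∠BLV = 133.4° ✓; |LV| = 9.300 ✓; ∠(LV, VP) = 86.30° ✗; |VP| = 8.900 ✓.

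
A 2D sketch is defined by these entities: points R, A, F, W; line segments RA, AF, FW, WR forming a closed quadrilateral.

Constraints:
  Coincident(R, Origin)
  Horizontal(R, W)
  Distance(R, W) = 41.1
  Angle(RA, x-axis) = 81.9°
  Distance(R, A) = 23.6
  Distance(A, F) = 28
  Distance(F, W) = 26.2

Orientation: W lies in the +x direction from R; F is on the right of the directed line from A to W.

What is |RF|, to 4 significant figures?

15.13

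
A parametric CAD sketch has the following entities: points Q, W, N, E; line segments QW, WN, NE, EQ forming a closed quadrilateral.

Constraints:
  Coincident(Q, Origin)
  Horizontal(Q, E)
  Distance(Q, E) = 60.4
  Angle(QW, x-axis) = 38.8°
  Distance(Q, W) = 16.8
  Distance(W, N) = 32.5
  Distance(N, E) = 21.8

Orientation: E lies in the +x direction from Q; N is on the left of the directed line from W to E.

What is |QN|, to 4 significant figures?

47.81

Q is at the origin; QE is horizontal with |QE| = 60.4 and E in +x, so E = (60.4, 0). QW runs at 38.8° with |QW| = 16.8, so W = (13.09, 10.53). N is determined by |WN| = 32.5 and |NE| = 21.8 together: it lies at the intersection of circle(W, 32.5) and circle(E, 21.8). With |WE| = 48.46, the foot of the radical line on WE is 30.23 from W and the perpendicular offset is √(32.5² − 30.23²) = 11.94. Taking the left-of-WE solution: N = (45.19, 15.62).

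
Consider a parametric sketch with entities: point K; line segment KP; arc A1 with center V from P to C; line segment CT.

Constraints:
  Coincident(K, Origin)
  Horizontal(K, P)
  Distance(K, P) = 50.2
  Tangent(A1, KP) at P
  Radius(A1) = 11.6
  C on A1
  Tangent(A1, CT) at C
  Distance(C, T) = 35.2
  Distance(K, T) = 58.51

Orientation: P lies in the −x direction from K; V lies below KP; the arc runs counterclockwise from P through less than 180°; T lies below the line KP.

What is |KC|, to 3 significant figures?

62.1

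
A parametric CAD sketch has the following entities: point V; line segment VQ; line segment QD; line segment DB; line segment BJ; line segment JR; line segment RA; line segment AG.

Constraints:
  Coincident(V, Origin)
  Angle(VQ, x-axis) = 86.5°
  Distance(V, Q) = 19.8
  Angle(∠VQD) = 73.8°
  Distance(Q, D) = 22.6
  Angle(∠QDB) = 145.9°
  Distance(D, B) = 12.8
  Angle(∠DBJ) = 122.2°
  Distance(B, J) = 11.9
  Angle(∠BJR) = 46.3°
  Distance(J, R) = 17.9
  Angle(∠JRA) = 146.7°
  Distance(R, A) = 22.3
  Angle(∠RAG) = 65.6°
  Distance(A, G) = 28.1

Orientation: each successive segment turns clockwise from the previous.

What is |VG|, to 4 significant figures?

47.14

V is at the origin; VQ runs at 86.5° with length 19.8, so Q = (1.209, 19.76). ∠VQD = 73.8° gives QD at -19.70° from the x-axis; with |QD| = 22.6, D = (22.49, 12.14). ∠QDB = 145.9° gives DB at -53.80° from the x-axis; with |DB| = 12.8, B = (30.05, 1.816). ∠DBJ = 122.2° gives BJ at -111.6° from the x-axis; with |BJ| = 11.9, J = (25.67, -9.249). ∠BJR = 46.3° gives JR at 114.7° from the x-axis; with |JR| = 17.9, R = (18.19, 7.014). ∠JRA = 146.7° gives RA at 81.40° from the x-axis; with |RA| = 22.3, A = (21.52, 29.06). ∠RAG = 65.6° gives AG at -33.00° from the x-axis; with |AG| = 28.1, G = (45.09, 13.76). Then |VG| = |G − V| = 47.14.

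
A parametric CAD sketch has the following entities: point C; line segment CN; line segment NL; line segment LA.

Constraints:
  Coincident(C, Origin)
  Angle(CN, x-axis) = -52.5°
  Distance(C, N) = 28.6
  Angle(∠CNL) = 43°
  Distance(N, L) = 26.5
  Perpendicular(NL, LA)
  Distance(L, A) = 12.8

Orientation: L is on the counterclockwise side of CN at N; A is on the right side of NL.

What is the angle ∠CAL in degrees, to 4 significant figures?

9.806°

∠CNL = 43.0°, so NL runs at -52.5° + (180° − 43.0°) = 84.50° from the x-axis; with |NL| = 26.5, L = N + 26.5·(cos 84.50°, sin 84.50°) = (19.95, 3.688). The perpendicularity gives LA at right angles to NL; with |LA| = 12.8 on the right of NL, A = L + 12.8·(0.9954, -0.09585) = (32.69, 2.461). Then cos ∠CAL = AC·AL / (|AC||AL|), giving 9.806°.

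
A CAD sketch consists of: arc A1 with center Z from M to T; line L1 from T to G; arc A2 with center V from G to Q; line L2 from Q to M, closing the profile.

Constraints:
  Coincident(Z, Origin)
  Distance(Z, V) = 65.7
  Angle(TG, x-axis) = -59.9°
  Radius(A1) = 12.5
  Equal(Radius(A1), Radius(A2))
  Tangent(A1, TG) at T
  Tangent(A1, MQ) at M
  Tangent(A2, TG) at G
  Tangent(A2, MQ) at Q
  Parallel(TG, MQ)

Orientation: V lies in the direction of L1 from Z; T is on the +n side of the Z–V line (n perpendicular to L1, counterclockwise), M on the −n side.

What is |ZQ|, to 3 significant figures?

66.9

The slot axis is L1's direction at -59.9°, so u = (cos -59.9°, sin -59.9°) = (0.502, -0.865) and n = (−sin -59.9°, cos -59.9°) = (0.865, 0.502). Z is at the origin and V lies 65.7 along u from Z, so V = 65.7·u = (32.9, -56.8). Tangency of A1 to both parallel lines with radius 12.5 puts T and M at Z ± 12.5·n: T = (10.8, 6.27), M = (-10.8, -6.27). Equal radii place G and Q the same way about V: G = V + 12.5·n = (43.8, -50.6), Q = V − 12.5·n = (22.1, -63.1). Then |ZQ| = |Q − Z| = 66.9.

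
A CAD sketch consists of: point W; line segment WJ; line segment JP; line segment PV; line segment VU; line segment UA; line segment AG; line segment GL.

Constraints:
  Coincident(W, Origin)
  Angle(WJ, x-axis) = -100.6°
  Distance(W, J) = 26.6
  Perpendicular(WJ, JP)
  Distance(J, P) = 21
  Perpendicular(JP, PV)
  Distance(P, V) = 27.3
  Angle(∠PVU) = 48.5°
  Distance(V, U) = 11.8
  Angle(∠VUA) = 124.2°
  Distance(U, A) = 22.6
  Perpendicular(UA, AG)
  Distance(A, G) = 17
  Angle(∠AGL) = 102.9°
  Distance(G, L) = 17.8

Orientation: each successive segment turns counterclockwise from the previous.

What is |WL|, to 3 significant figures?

35.0

The perpendicularity gives AG at right angles to UA, so AG runs at -3.30°; with |AG| = 17.0, G = (26.3, -32.8). ∠AGL = 102.9° gives GL at 73.8° from the x-axis; with |GL| = 17.8, L = (31.3, -15.7). Then |WL| = |L − W| = 35.0.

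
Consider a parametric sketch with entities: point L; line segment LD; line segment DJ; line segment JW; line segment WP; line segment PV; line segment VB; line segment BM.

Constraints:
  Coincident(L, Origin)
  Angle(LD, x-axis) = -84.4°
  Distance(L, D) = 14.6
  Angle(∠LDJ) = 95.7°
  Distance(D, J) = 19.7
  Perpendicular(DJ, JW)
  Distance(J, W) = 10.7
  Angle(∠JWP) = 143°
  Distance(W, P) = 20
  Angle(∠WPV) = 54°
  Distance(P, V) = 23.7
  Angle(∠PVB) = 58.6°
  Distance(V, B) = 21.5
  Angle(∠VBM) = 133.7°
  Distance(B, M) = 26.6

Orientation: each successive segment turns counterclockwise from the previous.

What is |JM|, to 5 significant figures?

35.790

L is at the origin; LD runs at -84.4° with length 14.6, so D = (1.4247, -14.530). ∠LDJ = 95.7° gives DJ at -0.10000° from the x-axis; with |DJ| = 19.7, J = (21.125, -14.565). DJ is perpendicular to JW, so JW runs at 89.900°; with |JW| = 10.7, W = (21.143, -3.8647). ∠JWP = 143.0° gives WP at 126.90° from the x-axis; with |WP| = 20.0, P = (9.1350, 12.129). ∠WPV = 54.0° gives PV at -107.10° from the x-axis; with |PV| = 23.7, V = (2.1662, -10.523). ∠PVB = 58.6° gives VB at 14.300° from the x-axis; with |VB| = 21.5, B = (23.000, -5.2128). ∠VBM = 133.7° gives BM at 60.600° from the x-axis; with |BM| = 26.6, M = (36.058, 17.961). Then |JM| = |M − J| = 35.790.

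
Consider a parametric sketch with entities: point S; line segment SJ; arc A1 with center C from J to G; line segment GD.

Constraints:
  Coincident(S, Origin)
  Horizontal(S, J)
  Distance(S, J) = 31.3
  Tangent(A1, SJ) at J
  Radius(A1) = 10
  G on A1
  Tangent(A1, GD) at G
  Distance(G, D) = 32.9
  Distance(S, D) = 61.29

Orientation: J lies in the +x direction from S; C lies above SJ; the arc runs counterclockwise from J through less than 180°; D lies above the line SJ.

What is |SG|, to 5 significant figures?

42.163

Checks: |SJ| = 31.30 ✓; |CG| = 10.00 ✓; ∠(CG, GD) = 90.00° ✓; |GD| = 32.90 ✓; |SD| = 61.29 ✓.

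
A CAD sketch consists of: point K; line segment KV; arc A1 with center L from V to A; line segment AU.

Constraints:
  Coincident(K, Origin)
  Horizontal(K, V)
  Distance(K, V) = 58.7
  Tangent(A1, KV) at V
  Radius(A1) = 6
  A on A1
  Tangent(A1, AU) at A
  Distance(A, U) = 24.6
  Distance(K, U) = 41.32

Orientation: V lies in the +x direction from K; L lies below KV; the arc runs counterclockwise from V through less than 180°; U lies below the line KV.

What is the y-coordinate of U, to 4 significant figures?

-18.75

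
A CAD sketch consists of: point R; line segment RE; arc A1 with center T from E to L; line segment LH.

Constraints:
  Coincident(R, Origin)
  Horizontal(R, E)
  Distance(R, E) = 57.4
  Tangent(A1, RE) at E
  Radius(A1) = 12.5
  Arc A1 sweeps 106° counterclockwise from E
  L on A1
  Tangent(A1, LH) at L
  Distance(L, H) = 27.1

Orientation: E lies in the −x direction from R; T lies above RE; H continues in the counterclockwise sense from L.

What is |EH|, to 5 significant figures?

42.241

R is at the origin; R and E share the same y with |RE| = 57.4 and E on the −x side, so E = (-57.400, 0.0000). Since A1 is tangent to RE there, TE ⟂ RE, so T = E + (0, 12.5) = (-57.400, 12.500). On A1, E sits at bearing -90° from T; a 106° counterclockwise sweep puts L at bearing 16°, so L = T + 12.5·(cos 16°, sin 16°) = (-45.384, 15.945). Since A1 is tangent to LH there, TL ⟂ LH, so LH runs along (−sin 16°, cos 16°); with |LH| = 27.1, H = (-52.854, 41.996). Then |EH| = |H − E| = 42.241.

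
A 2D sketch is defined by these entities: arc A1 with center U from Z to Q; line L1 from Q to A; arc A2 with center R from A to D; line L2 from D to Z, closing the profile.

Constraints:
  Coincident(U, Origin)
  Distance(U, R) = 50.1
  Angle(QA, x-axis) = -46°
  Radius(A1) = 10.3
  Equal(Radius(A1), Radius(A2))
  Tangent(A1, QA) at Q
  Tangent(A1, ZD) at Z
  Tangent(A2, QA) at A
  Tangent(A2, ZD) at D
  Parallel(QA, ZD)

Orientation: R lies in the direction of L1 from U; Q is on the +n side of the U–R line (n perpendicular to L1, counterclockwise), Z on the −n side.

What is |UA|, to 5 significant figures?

51.148

The slot axis is L1's direction at -46.0°, so u = (cos -46.0°, sin -46.0°) = (0.69466, -0.71934) and n = (−sin -46.0°, cos -46.0°) = (0.71934, 0.69466). U is at the origin and R lies 50.1 along u from U, so R = 50.1·u = (34.802, -36.039). Tangency of A1 to both parallel lines with radius 10.3 puts Q and Z at U ± 10.3·n: Q = (7.4092, 7.1550), Z = (-7.4092, -7.1550). Equal radii place A and D the same way about R: A = R + 10.3·n = (42.212, -28.884), D = R − 10.3·n = (27.393, -43.194). Then |UA| = |A − U| = 51.148.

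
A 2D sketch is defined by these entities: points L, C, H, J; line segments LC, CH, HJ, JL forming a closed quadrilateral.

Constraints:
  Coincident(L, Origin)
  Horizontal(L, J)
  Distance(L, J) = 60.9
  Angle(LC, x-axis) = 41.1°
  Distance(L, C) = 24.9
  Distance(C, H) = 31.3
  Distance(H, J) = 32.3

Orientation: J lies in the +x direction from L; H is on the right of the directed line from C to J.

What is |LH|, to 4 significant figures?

33.46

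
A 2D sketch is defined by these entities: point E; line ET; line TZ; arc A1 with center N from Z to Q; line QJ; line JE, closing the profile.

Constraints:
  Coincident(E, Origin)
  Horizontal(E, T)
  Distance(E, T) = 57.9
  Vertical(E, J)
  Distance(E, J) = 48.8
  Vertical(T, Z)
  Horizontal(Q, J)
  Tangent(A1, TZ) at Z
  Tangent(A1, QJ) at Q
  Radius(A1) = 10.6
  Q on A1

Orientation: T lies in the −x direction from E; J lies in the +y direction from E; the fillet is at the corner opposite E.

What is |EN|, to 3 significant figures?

60.8

E is at the origin; ET is horizontal with |ET| = 57.9 and T on the −x side, so T = (-57.9, 0.00). E and J share the same x with |EJ| = 48.8 and J on the +y side, so J = (0.00, 48.8). The virtual corner opposite E is at (-57.9, 48.8). Since A1 is tangent to TZ there, NZ ⟂ TZ and tangency of A1 to QJ means the radius NQ is perpendicular to QJ, with radius 10.6, so the center N sits 10.6 in from both sides at N = (-47.3, 38.2). Then |EN| = |N − E| = 60.8.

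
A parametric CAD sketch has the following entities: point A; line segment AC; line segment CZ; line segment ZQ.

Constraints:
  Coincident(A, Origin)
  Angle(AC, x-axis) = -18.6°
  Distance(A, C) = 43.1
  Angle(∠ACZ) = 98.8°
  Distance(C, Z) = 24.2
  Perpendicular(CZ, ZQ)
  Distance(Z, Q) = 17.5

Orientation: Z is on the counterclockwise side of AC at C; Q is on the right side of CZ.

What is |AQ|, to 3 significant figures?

67.5

A is at the origin; AC runs at -18.6° with length 43.1, so C = 43.1·(cos -18.6°, sin -18.6°) = (40.8, -13.7). ∠ACZ = 98.8°, so CZ runs at -18.6° + (180° − 98.8°) = 62.6° from the x-axis; with |CZ| = 24.2, Z = C + 24.2·(cos 62.6°, sin 62.6°) = (52.0, 7.74). The perpendicularity gives ZQ at right angles to CZ; with |ZQ| = 17.5 on the right of CZ, Q = Z + 17.5·(0.888, -0.460) = (67.5, -0.316). Then |AQ| = |Q − A| = 67.5.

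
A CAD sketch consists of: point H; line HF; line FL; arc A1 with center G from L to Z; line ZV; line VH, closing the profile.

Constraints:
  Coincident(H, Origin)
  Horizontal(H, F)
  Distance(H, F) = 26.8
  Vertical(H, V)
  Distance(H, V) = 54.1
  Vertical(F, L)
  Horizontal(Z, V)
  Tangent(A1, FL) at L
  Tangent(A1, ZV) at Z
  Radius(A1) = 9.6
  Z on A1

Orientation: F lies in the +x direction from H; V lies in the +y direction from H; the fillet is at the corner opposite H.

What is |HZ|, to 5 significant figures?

56.768

H is at the origin; HF is horizontal with |HF| = 26.8 and F on the +x side, so F = (26.800, 0.0000). HV is vertical with |HV| = 54.1 and V on the +y side, so V = (0.0000, 54.100). The virtual corner opposite H is at (26.800, 54.100). Tangency of A1 to FL means the radius GL is perpendicular to FL and since A1 is tangent to ZV there, GZ ⟂ ZV, with radius 9.6, so the center G sits 9.6 in from both sides at G = (17.200, 44.500). That places the tangent points at L = (26.800, 44.500) on FL and Z = (17.200, 54.100) on ZV. Then |HZ| = |Z − H| = 56.768.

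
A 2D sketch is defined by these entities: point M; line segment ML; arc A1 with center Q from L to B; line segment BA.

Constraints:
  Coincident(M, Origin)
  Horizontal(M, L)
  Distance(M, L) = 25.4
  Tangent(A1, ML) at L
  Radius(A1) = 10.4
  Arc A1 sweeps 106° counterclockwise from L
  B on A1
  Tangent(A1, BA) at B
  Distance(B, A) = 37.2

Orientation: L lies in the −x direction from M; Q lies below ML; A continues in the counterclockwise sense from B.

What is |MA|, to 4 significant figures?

55.10

M is at the origin; M and L share the same y with |ML| = 25.4 and L on the −x side, so L = (-25.40, 0.000). Since A1 is tangent to ML there, QL ⟂ ML, so Q = L + (0, -10.4) = (-25.40, -10.40). On A1, L sits at bearing 90° from Q; a 106° counterclockwise sweep puts B at bearing 196°, so B = Q + 10.4·(cos 196°, sin 196°) = (-35.40, -13.27). A1 meets BA tangentially, so QB is at right angles to BA, so BA runs along (−sin 196°, cos 196°); with |BA| = 37.2, A = (-25.14, -49.03). Then |MA| = |A − M| = 55.10.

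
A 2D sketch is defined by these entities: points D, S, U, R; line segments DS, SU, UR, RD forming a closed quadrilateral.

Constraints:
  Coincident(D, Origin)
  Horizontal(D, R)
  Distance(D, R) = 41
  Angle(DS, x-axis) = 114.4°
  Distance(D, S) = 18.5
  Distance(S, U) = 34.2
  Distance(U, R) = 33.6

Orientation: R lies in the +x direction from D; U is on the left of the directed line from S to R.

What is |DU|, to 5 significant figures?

37.925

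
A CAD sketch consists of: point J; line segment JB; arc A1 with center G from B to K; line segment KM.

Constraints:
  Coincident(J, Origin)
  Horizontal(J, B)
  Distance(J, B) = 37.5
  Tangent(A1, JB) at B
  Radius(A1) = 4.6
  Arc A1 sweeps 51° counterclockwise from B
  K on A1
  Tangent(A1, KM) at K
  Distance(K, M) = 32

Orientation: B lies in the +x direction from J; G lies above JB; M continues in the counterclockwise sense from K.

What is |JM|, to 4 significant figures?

66.73

J is at the origin; J and B share the same y with |JB| = 37.5 and B on the +x side, so B = (37.50, 0.000). Since A1 is tangent to JB there, GB ⟂ JB, so G = B + (0, 4.6) = (37.50, 4.600). On A1, B sits at bearing -90° from G; a 51° counterclockwise sweep puts K at bearing -39°, so K = G + 4.6·(cos -39°, sin -39°) = (41.07, 1.705). A1 meets KM tangentially, so GK is at right angles to KM, so KM runs along (−sin -39°, cos -39°); with |KM| = 32.0, M = (61.21, 26.57). Then |JM| = |M − J| = 66.73.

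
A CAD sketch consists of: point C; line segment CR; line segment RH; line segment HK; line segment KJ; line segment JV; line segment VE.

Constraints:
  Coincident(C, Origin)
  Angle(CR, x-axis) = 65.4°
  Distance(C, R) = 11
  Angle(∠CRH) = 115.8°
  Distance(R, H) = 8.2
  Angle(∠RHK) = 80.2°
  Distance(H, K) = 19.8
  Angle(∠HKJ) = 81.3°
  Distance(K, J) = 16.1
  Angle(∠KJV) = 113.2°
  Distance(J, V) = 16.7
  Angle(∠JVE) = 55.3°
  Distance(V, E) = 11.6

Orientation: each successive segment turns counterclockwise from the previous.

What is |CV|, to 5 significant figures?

14.027

C is at the origin; CR runs at 65.4° with length 11.0, so R = (4.5791, 10.002). ∠CRH = 115.8° gives RH at 129.60° from the x-axis; with |RH| = 8.2, H = (-0.64779, 16.320). ∠RHK = 80.2° gives HK at -130.60° from the x-axis; with |HK| = 19.8, K = (-13.533, 1.2862). ∠HKJ = 81.3° gives KJ at -31.900° from the x-axis; with |KJ| = 16.1, J = (0.13533, -7.2216). ∠KJV = 113.2° gives JV at 34.900° from the x-axis; with |JV| = 16.7, V = (13.832, 2.3332). Then |CV| = |V − C| = 14.027.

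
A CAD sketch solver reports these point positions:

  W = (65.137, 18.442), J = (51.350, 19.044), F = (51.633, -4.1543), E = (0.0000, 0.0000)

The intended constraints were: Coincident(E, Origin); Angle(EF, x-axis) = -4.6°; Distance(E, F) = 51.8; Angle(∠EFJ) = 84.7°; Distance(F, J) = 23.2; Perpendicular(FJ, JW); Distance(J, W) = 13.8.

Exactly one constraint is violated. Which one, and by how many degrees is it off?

Perpendicular(FJ, JW) — off by 3.20°.

E = (0.00, 0.00) ✓; EF at -4.600° ✓; |EF| = 51.80 ✓; ∠EFJ = 84.70° ✓; |FJ| = 23.20 ✓; ∠(FJ, JW) = 93.20° ✗; |JW| = 13.80 ✓.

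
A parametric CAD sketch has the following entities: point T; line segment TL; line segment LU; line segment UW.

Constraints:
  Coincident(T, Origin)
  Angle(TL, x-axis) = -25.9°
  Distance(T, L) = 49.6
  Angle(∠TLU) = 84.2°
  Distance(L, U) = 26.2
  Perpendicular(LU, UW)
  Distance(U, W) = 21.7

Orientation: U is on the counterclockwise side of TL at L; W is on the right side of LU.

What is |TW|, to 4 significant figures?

74.14

T is at the origin; TL runs at -25.9° with length 49.6, so L = 49.6·(cos -25.9°, sin -25.9°) = (44.62, -21.67). ∠TLU = 84.2°, so LU runs at -25.9° + (180° − 84.2°) = 69.90° from the x-axis; with |LU| = 26.2, U = L + 26.2·(cos 69.90°, sin 69.90°) = (53.62, 2.939). LU ⟂ UW; with |UW| = 21.7 on the right of LU, W = U + 21.7·(0.9391, -0.3437) = (74.00, -4.519). Then |TW| = |W − T| = 74.14.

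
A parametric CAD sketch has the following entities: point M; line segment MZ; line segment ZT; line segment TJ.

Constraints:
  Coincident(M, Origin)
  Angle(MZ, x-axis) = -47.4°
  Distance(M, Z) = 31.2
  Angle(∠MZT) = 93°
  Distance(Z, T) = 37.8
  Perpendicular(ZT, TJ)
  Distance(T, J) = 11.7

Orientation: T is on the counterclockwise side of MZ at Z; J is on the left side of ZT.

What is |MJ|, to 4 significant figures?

43.97

M is at the origin; MZ runs at -47.4° with length 31.2, so Z = 31.2·(cos -47.4°, sin -47.4°) = (21.12, -22.97). ∠MZT = 93.0°, so ZT runs at -47.4° + (180° − 93.0°) = 39.60° from the x-axis; with |ZT| = 37.8, T = Z + 37.8·(cos 39.60°, sin 39.60°) = (50.24, 1.128). ZT is perpendicular to TJ; with |TJ| = 11.7 on the left of ZT, J = T + 11.7·(-0.6374, 0.7705) = (42.79, 10.14). Then |MJ| = |J − M| = 43.97.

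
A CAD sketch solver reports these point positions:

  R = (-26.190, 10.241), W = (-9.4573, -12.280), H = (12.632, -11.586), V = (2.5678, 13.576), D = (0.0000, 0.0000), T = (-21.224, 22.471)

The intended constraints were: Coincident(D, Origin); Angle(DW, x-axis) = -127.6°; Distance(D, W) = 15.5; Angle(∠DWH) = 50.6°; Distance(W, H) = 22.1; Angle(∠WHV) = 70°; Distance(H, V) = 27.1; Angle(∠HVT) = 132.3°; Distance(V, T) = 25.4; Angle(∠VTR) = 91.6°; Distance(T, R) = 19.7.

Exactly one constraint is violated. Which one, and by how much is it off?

Distance(T, R) = 19.7 — off by 6.50.

D = (0.00, 0.00) ✓; DW at -127.6° ✓; |DW| = 15.50 ✓; ∠DWH = 50.60° ✓; |WH| = 22.10 ✓; ∠WHV = 70.00° ✓; |HV| = 27.10 ✓; ∠HVT = 132.3° ✓; |VT| = 25.40 ✓; ∠VTR = 91.60° ✓; |TR| = 13.20 ✗.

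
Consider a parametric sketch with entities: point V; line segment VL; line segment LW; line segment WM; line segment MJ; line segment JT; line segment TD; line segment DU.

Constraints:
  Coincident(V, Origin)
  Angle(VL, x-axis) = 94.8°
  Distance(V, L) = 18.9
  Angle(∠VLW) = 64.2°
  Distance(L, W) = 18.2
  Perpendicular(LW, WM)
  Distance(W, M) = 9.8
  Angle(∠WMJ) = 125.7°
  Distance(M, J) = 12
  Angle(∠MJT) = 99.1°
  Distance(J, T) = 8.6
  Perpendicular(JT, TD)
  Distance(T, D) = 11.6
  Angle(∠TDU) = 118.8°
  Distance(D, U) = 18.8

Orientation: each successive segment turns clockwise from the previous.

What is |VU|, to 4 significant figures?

22.40

V is at the origin; VL runs at 94.8° with length 18.9, so L = (-1.582, 18.83). ∠VLW = 64.2° gives LW at -21.00° from the x-axis; with |LW| = 18.2, W = (15.41, 12.31). LW is perpendicular to WM, so WM runs at -111.0°; with |WM| = 9.8, M = (11.90, 3.162). ∠WMJ = 125.7° gives MJ at -165.3° from the x-axis; with |MJ| = 12.0, J = (0.2904, 0.1172). ∠MJT = 99.1° gives JT at 113.8° from the x-axis; with |JT| = 8.6, T = (-3.180, 7.986). JT ⟂ TD, so TD runs at 23.80°; with |TD| = 11.6, D = (7.433, 12.67). ∠TDU = 118.8° gives DU at -37.40° from the x-axis; with |DU| = 18.8, U = (22.37, 1.248). Then |VU| = |U − V| = 22.40.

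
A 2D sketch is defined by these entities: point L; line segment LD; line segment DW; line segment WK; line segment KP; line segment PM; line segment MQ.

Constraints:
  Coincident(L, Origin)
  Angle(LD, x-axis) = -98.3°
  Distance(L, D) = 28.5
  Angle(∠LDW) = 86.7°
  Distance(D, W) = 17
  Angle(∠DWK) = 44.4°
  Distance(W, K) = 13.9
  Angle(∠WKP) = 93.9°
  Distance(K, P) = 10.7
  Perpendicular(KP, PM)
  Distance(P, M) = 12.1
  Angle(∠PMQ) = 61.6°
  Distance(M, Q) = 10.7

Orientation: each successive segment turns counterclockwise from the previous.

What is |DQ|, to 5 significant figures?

11.368

KP ⟂ PM, so PM runs at -53.300°; with |PM| = 12.1, M = (2.4277, -35.225). ∠PMQ = 61.6° gives MQ at 65.100° from the x-axis; with |MQ| = 10.7, Q = (6.9327, -25.520). Then |DQ| = |Q − D| = 11.368.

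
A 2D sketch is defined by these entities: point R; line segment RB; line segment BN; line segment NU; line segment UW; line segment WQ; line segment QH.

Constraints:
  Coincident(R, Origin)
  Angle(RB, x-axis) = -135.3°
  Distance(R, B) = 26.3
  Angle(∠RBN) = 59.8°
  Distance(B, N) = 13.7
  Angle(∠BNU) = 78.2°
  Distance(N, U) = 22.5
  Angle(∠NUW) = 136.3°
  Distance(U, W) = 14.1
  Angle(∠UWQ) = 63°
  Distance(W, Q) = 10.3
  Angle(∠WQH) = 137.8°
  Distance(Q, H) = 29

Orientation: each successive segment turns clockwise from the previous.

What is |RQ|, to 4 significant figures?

17.34

∠NUW = 136.3° gives UW at -41.00° from the x-axis; with |UW| = 14.1, W = (10.99, -13.43). ∠UWQ = 63.0° gives WQ at -158.0° from the x-axis; with |WQ| = 10.3, Q = (1.442, -17.28). Then |RQ| = |Q − R| = 17.34.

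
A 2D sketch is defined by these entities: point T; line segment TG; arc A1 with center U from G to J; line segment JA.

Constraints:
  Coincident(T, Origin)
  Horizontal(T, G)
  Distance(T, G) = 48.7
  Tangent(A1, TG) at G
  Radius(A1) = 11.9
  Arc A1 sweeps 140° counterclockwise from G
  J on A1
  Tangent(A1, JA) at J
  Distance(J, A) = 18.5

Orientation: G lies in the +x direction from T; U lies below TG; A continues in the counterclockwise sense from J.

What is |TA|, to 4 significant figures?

64.28

On A1, G sits at bearing 90° from U; a 140° counterclockwise sweep puts J at bearing 230°, so J = U + 11.9·(cos 230°, sin 230°) = (41.05, -21.02). Tangency of A1 to JA means the radius UJ is perpendicular to JA, so JA runs along (−sin 230°, cos 230°); with |JA| = 18.5, A = (55.22, -32.91). Then |TA| = |A − T| = 64.28.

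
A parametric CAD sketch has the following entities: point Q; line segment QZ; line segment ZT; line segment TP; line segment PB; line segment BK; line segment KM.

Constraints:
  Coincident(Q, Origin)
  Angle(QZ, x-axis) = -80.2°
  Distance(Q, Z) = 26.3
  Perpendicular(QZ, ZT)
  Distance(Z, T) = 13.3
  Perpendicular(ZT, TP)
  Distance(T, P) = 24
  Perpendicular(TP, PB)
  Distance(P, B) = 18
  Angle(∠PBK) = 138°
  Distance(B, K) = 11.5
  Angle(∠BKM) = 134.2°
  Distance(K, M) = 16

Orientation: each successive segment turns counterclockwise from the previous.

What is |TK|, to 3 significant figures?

31.2

Q is at the origin; QZ runs at -80.2° with length 26.3, so Z = (4.48, -25.9). QZ ⟂ ZT, so ZT runs at 9.80°; with |ZT| = 13.3, T = (17.6, -23.7). ZT is perpendicular to TP, so TP runs at 99.8°; with |TP| = 24.0, P = (13.5, -0.00265). TP is perpendicular to PB, so PB runs at -170°; with |PB| = 18.0, B = (-4.24, -3.07). ∠PBK = 138.0° gives BK at -128° from the x-axis; with |BK| = 11.5, K = (-11.4, -12.1). Then |TK| = |K − T| = 31.2.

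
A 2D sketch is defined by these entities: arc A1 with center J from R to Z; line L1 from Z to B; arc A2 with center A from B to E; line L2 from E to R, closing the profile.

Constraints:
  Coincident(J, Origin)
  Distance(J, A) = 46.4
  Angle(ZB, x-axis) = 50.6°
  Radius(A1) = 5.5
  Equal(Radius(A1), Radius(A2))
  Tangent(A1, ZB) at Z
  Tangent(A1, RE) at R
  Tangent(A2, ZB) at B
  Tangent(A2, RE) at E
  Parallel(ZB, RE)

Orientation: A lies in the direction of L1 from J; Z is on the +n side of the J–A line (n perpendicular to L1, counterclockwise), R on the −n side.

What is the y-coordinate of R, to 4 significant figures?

-3.491

J is at the origin and A lies 46.4 along u from J, so A = 46.4·u = (29.45, 35.85). Tangency of A1 to both parallel lines with radius 5.5 puts Z and R at J ± 5.5·n: Z = (-4.250, 3.491), R = (4.250, -3.491). So R.y = -3.491.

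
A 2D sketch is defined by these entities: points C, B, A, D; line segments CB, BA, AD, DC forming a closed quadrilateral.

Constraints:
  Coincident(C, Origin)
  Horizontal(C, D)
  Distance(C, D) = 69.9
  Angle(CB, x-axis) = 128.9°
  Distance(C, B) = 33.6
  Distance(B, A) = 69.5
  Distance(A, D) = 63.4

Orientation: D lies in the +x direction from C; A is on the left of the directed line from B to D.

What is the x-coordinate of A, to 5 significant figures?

41.366

Checks: CB at 128.9° ✓; |BA| = 69.50 ✓; |AD| = 63.40 ✓.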